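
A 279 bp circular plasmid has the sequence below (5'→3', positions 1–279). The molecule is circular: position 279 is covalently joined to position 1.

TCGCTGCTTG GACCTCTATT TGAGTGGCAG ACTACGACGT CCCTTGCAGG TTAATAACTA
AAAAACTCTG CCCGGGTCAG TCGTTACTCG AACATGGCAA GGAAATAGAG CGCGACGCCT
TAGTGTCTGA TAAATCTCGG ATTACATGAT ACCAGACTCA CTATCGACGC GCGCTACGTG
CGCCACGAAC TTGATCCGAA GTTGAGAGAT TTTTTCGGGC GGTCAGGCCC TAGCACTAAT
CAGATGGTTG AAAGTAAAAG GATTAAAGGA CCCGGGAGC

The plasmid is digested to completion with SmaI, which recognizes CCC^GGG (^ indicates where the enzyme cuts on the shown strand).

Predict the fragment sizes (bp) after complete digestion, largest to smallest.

SmaI sites (CCCGGG) start at positions 71, 271.
SmaI cuts after base 3 of each site, so after positions 73, 273.
Circular molecule, 2 cuts → 2 fragments:
  74–273 → 200 bp
  274–279 then 1–73 → 6 + 73 = 79 bp
Sorted largest to smallest: 200, 79 bp.

200, 79 bp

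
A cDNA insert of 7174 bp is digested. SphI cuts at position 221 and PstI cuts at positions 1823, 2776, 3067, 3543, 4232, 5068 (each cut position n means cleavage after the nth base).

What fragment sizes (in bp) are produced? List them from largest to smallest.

2106, 1602, 953, 836, 689, 476, 291, 221 bp

Combined cut positions (sorted): 221, 1823, 2776, 3067, 3543, 4232, 5068.
Linear molecule, 7 cuts → 8 fragments:
  221 − 0 = 221 bp
  1823 − 221 = 1602 bp
  2776 − 1823 = 953 bp
  3067 − 2776 = 291 bp
  3543 − 3067 = 476 bp
  4232 − 3543 = 689 bp
  5068 − 4232 = 836 bp
  7174 − 5068 = 2106 bp
Sorted largest to smallest: 2106, 1602, 953, 836, 689, 476, 291, 221 bp.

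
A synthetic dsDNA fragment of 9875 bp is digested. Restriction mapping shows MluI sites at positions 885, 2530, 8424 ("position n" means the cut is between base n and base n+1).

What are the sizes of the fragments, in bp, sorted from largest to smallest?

Linear molecule, 3 cuts → 4 fragments:
  885 − 0 = 885 bp
  2530 − 885 = 1645 bp
  8424 − 2530 = 5894 bp
  9875 − 8424 = 1451 bp
Sorted largest to smallest: 5894, 1645, 1451, 885 bp.

5894, 1645, 1451, 885 bp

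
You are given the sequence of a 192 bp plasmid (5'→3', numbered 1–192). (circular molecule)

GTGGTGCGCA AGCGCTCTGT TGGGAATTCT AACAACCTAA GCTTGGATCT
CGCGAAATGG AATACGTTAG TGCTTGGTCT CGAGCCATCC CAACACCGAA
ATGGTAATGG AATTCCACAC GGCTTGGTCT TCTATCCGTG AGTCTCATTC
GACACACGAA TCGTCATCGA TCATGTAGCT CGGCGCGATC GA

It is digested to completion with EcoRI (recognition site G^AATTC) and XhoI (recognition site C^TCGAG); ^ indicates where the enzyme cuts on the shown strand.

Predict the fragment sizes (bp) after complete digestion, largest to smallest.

EcoRI sites (GAATTC) start at positions 24, 110.
EcoRI cuts after the first base of each site, so after positions 24, 110.
The XhoI site (CTCGAG) starts at position 79.
XhoI cuts after the first base of each site, so after position 79.
Combined cut positions: 24, 79, 110.
Circular molecule, 3 cuts → 3 fragments:
  25–79 → 55 bp
  80–110 → 31 bp
  111–192 then 1–24 → 82 + 24 = 106 bp
Sorted largest to smallest: 106, 55, 31 bp.

106, 55, 31 bp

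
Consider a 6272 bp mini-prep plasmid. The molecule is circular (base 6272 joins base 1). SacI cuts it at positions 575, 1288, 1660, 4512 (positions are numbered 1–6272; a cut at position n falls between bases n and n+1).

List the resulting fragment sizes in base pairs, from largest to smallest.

Circular molecule, 4 cuts → 4 fragments:
  1288 − 575 = 713 bp
  1660 − 1288 = 372 bp
  4512 − 1660 = 2852 bp
  wrap: 6272 − 4512 + 575 = 2335 bp
Sorted largest to smallest: 2852, 2335, 713, 372 bp.

2852, 2335, 713, 372 bp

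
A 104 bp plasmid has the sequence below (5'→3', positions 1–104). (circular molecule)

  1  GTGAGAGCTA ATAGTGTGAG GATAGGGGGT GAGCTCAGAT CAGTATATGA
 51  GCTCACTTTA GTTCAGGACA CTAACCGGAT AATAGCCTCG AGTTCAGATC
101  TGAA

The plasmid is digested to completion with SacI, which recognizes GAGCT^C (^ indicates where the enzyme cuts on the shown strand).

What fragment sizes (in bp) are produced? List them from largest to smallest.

SacI sites (GAGCTC) start at positions 31, 49.
SacI cuts after base 5 of each site (before the last base), so after positions 35, 53.
Circular molecule, 2 cuts → 2 fragments:
  36–53 → 18 bp
  54–104 then 1–35 → 51 + 35 = 86 bp
Sorted largest to smallest: 86, 18 bp.

86, 18 bp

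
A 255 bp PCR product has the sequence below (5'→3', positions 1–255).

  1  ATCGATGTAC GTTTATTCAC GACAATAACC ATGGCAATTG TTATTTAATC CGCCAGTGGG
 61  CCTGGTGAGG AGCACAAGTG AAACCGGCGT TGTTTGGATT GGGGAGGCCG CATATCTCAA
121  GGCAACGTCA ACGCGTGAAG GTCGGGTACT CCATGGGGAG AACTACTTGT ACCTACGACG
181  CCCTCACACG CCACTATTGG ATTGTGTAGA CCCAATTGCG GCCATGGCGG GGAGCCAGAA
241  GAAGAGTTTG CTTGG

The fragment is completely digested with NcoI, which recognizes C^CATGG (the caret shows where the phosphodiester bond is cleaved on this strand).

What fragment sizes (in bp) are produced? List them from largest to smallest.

122, 71, 33, 29 bp

NcoI sites (CCATGG) start at positions 29, 151, 222.
NcoI cuts after the first base of each site, so after positions 29, 151, 222.
Linear molecule, 3 cuts → 4 fragments:
  1–29 → 29 bp
  30–151 → 122 bp
  152–222 → 71 bp
  223–255 → 33 bp
Sorted largest to smallest: 122, 71, 33, 29 bp.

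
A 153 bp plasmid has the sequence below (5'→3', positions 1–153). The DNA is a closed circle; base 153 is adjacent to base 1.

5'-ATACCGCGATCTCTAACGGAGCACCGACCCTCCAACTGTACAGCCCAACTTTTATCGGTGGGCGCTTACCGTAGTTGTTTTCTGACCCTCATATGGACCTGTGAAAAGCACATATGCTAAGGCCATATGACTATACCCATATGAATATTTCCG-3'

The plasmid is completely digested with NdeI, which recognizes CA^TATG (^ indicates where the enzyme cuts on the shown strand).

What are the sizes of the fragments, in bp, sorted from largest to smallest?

NdeI sites (CATATG) start at positions 90, 111, 124, 138.
NdeI cuts after base 2 of each site, so after positions 91, 112, 125, 139.
Circular molecule, 4 cuts → 4 fragments:
  92–112 → 21 bp
  113–125 → 13 bp
  126–139 → 14 bp
  140–153 then 1–91 → 14 + 91 = 105 bp
Sorted largest to smallest: 105, 21, 14, 13 bp.

105, 21, 14, 13 bp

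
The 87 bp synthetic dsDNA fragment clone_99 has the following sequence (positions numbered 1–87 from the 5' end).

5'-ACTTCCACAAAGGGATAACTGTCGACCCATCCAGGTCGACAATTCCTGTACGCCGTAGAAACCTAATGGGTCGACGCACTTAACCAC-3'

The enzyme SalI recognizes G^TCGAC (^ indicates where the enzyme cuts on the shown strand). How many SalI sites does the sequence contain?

GTCGAC occurs starting at positions 21, 35, 70.
SalI cuts at 3 sites.

3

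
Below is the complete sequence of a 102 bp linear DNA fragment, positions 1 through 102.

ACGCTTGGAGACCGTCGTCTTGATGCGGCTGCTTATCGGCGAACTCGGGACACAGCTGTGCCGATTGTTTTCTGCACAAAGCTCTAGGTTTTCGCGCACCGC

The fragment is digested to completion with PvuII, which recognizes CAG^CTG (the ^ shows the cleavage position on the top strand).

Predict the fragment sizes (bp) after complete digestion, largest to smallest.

55, 47 bp

The PvuII site (CAGCTG) starts at position 53.
PvuII cuts after base 3 of each site, so after position 55.
Linear molecule, 1 cut → 2 fragments:
  1–55 → 55 bp
  56–102 → 47 bp
Sorted largest to smallest: 55, 47 bp.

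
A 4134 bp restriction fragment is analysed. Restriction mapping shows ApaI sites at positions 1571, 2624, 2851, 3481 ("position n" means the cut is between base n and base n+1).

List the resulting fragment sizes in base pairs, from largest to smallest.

Linear molecule, 4 cuts → 5 fragments:
  1571 − 0 = 1571 bp
  2624 − 1571 = 1053 bp
  2851 − 2624 = 227 bp
  3481 − 2851 = 630 bp
  4134 − 3481 = 653 bp
Sorted largest to smallest: 1571, 1053, 653, 630, 227 bp.

1571, 1053, 653, 630, 227 bp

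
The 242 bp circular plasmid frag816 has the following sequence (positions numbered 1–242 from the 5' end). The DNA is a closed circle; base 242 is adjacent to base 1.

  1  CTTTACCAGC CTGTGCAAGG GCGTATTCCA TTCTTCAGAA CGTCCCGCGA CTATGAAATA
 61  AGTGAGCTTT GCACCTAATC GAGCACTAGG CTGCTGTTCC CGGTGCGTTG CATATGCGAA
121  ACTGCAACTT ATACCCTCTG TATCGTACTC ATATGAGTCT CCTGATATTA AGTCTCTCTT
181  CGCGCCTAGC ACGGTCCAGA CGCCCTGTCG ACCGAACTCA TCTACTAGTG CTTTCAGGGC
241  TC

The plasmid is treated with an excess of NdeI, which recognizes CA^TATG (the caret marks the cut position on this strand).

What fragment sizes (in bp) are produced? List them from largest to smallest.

NdeI sites (CATATG) start at positions 111, 150.
NdeI cuts after base 2 of each site, so after positions 112, 151.
Circular molecule, 2 cuts → 2 fragments:
  113–151 → 39 bp
  152–242 then 1–112 → 91 + 112 = 203 bp
Sorted largest to smallest: 203, 39 bp.

203, 39 bp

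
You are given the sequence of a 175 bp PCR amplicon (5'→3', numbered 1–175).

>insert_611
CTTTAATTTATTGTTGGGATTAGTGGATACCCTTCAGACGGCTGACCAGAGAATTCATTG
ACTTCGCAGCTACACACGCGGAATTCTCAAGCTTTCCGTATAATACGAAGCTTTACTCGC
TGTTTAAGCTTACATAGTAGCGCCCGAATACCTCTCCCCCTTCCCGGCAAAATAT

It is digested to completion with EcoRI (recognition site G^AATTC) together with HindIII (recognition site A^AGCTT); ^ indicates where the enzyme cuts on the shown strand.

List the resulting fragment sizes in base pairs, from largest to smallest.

51, 49, 30, 19, 18, 8 bp

EcoRI sites (GAATTC) start at positions 51, 81.
EcoRI cuts after the first base of each site, so after positions 51, 81.
HindIII sites (AAGCTT) start at positions 89, 108, 126.
HindIII cuts after the first base of each site, so after positions 89, 108, 126.
Combined cut positions: 51, 81, 89, 108, 126.
Linear molecule, 5 cuts → 6 fragments:
  1–51 → 51 bp
  52–81 → 30 bp
  82–89 → 8 bp
  90–108 → 19 bp
  109–126 → 18 bp
  127–175 → 49 bp
Sorted largest to smallest: 51, 49, 30, 19, 18, 8 bp.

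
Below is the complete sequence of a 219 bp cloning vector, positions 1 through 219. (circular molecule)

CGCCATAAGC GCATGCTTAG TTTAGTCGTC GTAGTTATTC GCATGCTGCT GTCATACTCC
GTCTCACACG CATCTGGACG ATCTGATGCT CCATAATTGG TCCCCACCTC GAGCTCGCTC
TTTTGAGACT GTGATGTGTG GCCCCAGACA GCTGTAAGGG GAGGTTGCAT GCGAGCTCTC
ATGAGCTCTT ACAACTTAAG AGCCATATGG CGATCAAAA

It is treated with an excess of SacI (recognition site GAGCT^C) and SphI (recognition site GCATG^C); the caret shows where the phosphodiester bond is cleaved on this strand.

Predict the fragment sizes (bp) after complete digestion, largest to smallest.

70, 56, 47, 30, 10, 6 bp

SacI sites (GAGCTC) start at positions 111, 173, 183.
SacI cuts after base 5 of each site (before the last base), so after positions 115, 177, 187.
SphI sites (GCATGC) start at positions 11, 41, 167.
SphI cuts after base 5 of each site (before the last base), so after positions 15, 45, 171.
Combined cut positions: 15, 45, 115, 171, 177, 187.
Circular molecule, 6 cuts → 6 fragments:
  16–45 → 30 bp
  46–115 → 70 bp
  116–171 → 56 bp
  172–177 → 6 bp
  178–187 → 10 bp
  188–219 then 1–15 → 32 + 15 = 47 bp
Sorted largest to smallest: 70, 56, 47, 30, 10, 6 bp.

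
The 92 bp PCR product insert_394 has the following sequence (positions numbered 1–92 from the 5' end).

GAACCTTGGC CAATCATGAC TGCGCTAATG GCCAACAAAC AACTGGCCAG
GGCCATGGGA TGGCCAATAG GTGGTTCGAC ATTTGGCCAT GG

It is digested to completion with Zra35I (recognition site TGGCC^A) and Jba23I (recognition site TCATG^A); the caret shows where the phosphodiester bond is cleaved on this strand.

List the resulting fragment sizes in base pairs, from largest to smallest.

Zra35I sites (TGGCCA) start at positions 7, 29, 44, 61, 84.
Zra35I cuts after base 5 of each site (before the last base), so after positions 11, 33, 48, 65, 88.
The Jba23I site (TCATGA) starts at position 14.
Jba23I cuts after base 5 of each site (before the last base), so after position 18.
Combined cut positions: 11, 18, 33, 48, 65, 88.
Linear molecule, 6 cuts → 7 fragments:
  1–11 → 11 bp
  12–18 → 7 bp
  19–33 → 15 bp
  34–48 → 15 bp
  49–65 → 17 bp
  66–88 → 23 bp
  89–92 → 4 bp
Sorted largest to smallest: 23, 17, 15, 15, 11, 7, 4 bp.

23, 17, 15, 15, 11, 7, 4 bp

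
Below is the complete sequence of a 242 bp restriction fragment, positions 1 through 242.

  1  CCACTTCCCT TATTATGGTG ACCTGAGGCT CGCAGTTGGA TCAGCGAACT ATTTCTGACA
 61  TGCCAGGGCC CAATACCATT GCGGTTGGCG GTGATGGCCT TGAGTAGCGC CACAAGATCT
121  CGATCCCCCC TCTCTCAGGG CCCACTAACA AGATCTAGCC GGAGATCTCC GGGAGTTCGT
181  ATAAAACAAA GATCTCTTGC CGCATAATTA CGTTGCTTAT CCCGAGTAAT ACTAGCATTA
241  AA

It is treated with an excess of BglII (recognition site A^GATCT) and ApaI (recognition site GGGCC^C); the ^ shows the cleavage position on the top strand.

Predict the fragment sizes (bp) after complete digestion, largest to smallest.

BglII sites (AGATCT) start at positions 115, 151, 163, 190.
BglII cuts after the first base of each site, so after positions 115, 151, 163, 190.
ApaI sites (GGGCCC) start at positions 66, 138.
ApaI cuts after base 5 of each site (before the last base), so after positions 70, 142.
Combined cut positions: 70, 115, 142, 151, 163, 190.
Linear molecule, 6 cuts → 7 fragments:
  1–70 → 70 bp
  71–115 → 45 bp
  116–142 → 27 bp
  143–151 → 9 bp
  152–163 → 12 bp
  164–190 → 27 bp
  191–242 → 52 bp
Sorted largest to smallest: 70, 52, 45, 27, 27, 12, 9 bp.

70, 52, 45, 27, 27, 12, 9 bp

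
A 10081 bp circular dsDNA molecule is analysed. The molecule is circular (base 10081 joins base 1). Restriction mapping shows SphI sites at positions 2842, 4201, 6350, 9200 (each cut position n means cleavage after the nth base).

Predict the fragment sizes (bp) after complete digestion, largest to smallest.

Circular molecule, 4 cuts → 4 fragments:
  4201 − 2842 = 1359 bp
  6350 − 4201 = 2149 bp
  9200 − 6350 = 2850 bp
  wrap: 10081 − 9200 + 2842 = 3723 bp
Sorted largest to smallest: 3723, 2850, 2149, 1359 bp.

3723, 2850, 2149, 1359 bp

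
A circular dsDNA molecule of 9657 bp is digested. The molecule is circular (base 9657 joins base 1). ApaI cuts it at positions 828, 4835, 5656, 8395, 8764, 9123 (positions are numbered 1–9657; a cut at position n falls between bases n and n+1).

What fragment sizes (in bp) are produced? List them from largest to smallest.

Circular molecule, 6 cuts → 6 fragments:
  4835 − 828 = 4007 bp
  5656 − 4835 = 821 bp
  8395 − 5656 = 2739 bp
  8764 − 8395 = 369 bp
  9123 − 8764 = 359 bp
  wrap: 9657 − 9123 + 828 = 1362 bp
Sorted largest to smallest: 4007, 2739, 1362, 821, 369, 359 bp.

4007, 2739, 1362, 821, 369, 359 bp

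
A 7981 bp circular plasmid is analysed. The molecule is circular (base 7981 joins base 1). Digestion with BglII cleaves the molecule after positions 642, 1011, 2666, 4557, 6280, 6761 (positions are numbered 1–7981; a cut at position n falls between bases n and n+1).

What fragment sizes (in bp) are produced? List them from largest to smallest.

1891, 1862, 1723, 1655, 481, 369 bp

Circular molecule, 6 cuts → 6 fragments:
  1011 − 642 = 369 bp
  2666 − 1011 = 1655 bp
  4557 − 2666 = 1891 bp
  6280 − 4557 = 1723 bp
  6761 − 6280 = 481 bp
  wrap: 7981 − 6761 + 642 = 1862 bp
Sorted largest to smallest: 1891, 1862, 1723, 1655, 481, 369 bp.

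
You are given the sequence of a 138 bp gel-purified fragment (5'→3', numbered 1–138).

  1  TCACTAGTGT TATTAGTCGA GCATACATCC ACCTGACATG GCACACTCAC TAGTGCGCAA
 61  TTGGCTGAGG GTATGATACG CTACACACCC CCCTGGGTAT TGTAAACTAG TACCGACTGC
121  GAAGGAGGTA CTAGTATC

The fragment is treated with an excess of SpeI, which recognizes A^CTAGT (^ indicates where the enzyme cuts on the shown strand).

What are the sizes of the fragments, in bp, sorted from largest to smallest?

SpeI sites (ACTAGT) start at positions 3, 49, 106, 130.
SpeI cuts after the first base of each site, so after positions 3, 49, 106, 130.
Linear molecule, 4 cuts → 5 fragments:
  1–3 → 3 bp
  4–49 → 46 bp
  50–106 → 57 bp
  107–130 → 24 bp
  131–138 → 8 bp
Sorted largest to smallest: 57, 46, 24, 8, 3 bp.

57, 46, 24, 8, 3 bp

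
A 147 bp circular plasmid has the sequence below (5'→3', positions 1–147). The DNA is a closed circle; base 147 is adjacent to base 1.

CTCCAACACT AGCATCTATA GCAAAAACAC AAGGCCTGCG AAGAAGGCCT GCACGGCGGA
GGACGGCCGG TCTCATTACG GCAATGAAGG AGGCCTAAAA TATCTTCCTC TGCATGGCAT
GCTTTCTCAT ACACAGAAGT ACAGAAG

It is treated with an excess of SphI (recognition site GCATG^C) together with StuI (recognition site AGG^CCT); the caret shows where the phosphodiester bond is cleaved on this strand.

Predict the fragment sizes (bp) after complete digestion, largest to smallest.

The SphI site (GCATGC) starts at position 117.
SphI cuts after base 5 of each site (before the last base), so after position 121.
StuI sites (AGGCCT) start at positions 32, 45, 91.
StuI cuts after base 3 of each site, so after positions 34, 47, 93.
Combined cut positions: 34, 47, 93, 121.
Circular molecule, 4 cuts → 4 fragments:
  35–47 → 13 bp
  48–93 → 46 bp
  94–121 → 28 bp
  122–147 then 1–34 → 26 + 34 = 60 bp
Sorted largest to smallest: 60, 46, 28, 13 bp.

60, 46, 28, 13 bp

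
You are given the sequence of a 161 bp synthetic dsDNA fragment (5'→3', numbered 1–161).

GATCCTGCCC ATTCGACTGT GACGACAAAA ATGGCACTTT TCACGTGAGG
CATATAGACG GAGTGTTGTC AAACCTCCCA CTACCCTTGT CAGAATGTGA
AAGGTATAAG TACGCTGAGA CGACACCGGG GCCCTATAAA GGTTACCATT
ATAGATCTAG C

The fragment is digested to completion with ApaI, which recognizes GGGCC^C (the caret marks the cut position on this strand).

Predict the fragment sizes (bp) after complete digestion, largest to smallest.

133, 28 bp

The ApaI site (GGGCCC) starts at position 129.
ApaI cuts after base 5 of each site (before the last base), so after position 133.
Linear molecule, 1 cut → 2 fragments:
  1–133 → 133 bp
  134–161 → 28 bp
Sorted largest to smallest: 133, 28 bp.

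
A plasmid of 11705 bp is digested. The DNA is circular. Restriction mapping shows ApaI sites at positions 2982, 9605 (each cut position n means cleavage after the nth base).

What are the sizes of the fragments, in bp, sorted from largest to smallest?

6623, 5082 bp

Circular molecule, 2 cuts → 2 fragments:
  9605 − 2982 = 6623 bp
  wrap: 11705 − 9605 + 2982 = 5082 bp
Sorted largest to smallest: 6623, 5082 bp.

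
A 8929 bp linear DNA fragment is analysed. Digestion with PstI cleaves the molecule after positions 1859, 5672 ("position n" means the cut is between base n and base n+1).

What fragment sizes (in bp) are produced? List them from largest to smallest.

3813, 3257, 1859 bp

Linear molecule, 2 cuts → 3 fragments:
  1859 − 0 = 1859 bp
  5672 − 1859 = 3813 bp
  8929 − 5672 = 3257 bp
Sorted largest to smallest: 3813, 3257, 1859 bp.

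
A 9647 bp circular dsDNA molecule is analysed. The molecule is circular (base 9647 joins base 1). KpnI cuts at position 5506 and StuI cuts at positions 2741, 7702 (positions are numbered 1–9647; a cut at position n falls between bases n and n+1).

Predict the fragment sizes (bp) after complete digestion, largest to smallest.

Combined cut positions (sorted): 2741, 5506, 7702.
Circular molecule, 3 cuts → 3 fragments:
  5506 − 2741 = 2765 bp
  7702 − 5506 = 2196 bp
  wrap: 9647 − 7702 + 2741 = 4686 bp
Sorted largest to smallest: 4686, 2765, 2196 bp.

4686, 2765, 2196 bp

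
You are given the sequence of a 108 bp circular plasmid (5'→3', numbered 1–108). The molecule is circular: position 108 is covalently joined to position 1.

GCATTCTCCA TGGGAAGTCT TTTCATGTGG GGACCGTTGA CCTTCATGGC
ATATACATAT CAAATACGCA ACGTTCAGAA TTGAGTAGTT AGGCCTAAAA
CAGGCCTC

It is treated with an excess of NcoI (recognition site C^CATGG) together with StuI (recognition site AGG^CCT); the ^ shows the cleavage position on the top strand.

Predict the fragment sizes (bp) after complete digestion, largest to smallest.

The NcoI site (CCATGG) starts at position 8.
NcoI cuts after the first base of each site, so after position 8.
StuI sites (AGGCCT) start at positions 91, 102.
StuI cuts after base 3 of each site, so after positions 93, 104.
Combined cut positions: 8, 93, 104.
Circular molecule, 3 cuts → 3 fragments:
  9–93 → 85 bp
  94–104 → 11 bp
  105–108 then 1–8 → 4 + 8 = 12 bp
Sorted largest to smallest: 85, 12, 11 bp.

85, 12, 11 bp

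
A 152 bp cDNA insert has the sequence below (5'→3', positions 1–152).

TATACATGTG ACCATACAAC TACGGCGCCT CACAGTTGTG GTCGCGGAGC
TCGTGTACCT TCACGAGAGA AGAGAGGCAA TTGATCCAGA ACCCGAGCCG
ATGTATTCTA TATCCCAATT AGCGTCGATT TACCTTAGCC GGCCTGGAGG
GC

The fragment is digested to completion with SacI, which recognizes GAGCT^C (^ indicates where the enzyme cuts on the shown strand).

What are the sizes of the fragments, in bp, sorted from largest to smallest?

101, 51 bp

The SacI site (GAGCTC) starts at position 47.
SacI cuts after base 5 of each site (before the last base), so after position 51.
Linear molecule, 1 cut → 2 fragments:
  1–51 → 51 bp
  52–152 → 101 bp
Sorted largest to smallest: 101, 51 bp.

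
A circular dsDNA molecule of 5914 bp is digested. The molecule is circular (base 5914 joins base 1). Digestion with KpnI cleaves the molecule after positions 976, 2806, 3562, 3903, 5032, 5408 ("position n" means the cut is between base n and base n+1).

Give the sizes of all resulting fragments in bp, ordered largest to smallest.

Circular molecule, 6 cuts → 6 fragments:
  2806 − 976 = 1830 bp
  3562 − 2806 = 756 bp
  3903 − 3562 = 341 bp
  5032 − 3903 = 1129 bp
  5408 − 5032 = 376 bp
  wrap: 5914 − 5408 + 976 = 1482 bp
Sorted largest to smallest: 1830, 1482, 1129, 756, 376, 341 bp.

1830, 1482, 1129, 756, 376, 341 bp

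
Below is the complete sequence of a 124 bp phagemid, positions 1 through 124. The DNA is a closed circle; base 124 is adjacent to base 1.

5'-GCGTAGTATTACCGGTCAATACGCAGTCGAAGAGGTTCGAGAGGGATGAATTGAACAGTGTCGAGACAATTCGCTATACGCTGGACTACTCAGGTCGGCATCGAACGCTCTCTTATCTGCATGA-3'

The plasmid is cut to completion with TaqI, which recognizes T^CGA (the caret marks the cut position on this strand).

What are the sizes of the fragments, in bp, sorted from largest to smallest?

TaqI sites (TCGA) start at positions 27, 37, 61, 101.
TaqI cuts after the first base of each site, so after positions 27, 37, 61, 101.
Circular molecule, 4 cuts → 4 fragments:
  28–37 → 10 bp
  38–61 → 24 bp
  62–101 → 40 bp
  102–124 then 1–27 → 23 + 27 = 50 bp
Sorted largest to smallest: 50, 40, 24, 10 bp.

50, 40, 24, 10 bp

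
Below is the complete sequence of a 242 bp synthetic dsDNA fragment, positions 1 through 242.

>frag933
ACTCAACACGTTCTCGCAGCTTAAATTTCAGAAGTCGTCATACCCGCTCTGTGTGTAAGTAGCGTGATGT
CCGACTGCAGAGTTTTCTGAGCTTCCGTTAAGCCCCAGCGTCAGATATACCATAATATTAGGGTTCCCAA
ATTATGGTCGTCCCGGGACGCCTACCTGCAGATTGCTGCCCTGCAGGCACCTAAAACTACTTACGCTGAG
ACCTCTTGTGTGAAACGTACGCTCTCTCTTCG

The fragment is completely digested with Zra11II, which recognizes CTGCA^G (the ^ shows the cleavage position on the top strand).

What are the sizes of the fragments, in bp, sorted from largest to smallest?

91, 79, 57, 15 bp

Zra11II sites (CTGCAG) start at positions 75, 166, 181.
Zra11II cuts after base 5 of each site (before the last base), so after positions 79, 170, 185.
Linear molecule, 3 cuts → 4 fragments:
  1–79 → 79 bp
  80–170 → 91 bp
  171–185 → 15 bp
  186–242 → 57 bp
Sorted largest to smallest: 91, 79, 57, 15 bp.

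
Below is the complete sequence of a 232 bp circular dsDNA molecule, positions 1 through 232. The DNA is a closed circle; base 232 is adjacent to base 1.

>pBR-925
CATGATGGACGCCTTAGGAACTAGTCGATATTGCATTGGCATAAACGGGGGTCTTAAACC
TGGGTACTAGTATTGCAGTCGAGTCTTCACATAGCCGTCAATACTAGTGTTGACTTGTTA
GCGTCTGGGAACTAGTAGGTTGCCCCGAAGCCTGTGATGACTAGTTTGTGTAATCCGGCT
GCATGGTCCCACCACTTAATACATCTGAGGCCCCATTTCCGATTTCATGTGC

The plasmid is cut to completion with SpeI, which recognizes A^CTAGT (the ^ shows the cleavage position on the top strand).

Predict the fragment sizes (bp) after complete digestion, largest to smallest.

SpeI sites (ACTAGT) start at positions 20, 66, 103, 131, 160.
SpeI cuts after the first base of each site, so after positions 20, 66, 103, 131, 160.
Circular molecule, 5 cuts → 5 fragments:
  21–66 → 46 bp
  67–103 → 37 bp
  104–131 → 28 bp
  132–160 → 29 bp
  161–232 then 1–20 → 72 + 20 = 92 bp
Sorted largest to smallest: 92, 46, 37, 29, 28 bp.

92, 46, 37, 29, 28 bp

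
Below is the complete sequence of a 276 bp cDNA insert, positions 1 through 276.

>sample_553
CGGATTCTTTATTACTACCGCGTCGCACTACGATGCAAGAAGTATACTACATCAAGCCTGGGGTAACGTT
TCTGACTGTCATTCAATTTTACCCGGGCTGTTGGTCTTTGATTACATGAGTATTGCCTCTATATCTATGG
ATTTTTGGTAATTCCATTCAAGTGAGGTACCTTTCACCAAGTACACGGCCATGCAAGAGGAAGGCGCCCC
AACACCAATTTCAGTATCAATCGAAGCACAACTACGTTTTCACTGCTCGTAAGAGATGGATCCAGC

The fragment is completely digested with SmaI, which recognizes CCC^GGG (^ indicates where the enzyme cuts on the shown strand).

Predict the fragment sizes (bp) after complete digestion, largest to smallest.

182, 94 bp

The SmaI site (CCCGGG) starts at position 92.
SmaI cuts after base 3 of each site, so after position 94.
Linear molecule, 1 cut → 2 fragments:
  1–94 → 94 bp
  95–276 → 182 bp
Sorted largest to smallest: 182, 94 bp.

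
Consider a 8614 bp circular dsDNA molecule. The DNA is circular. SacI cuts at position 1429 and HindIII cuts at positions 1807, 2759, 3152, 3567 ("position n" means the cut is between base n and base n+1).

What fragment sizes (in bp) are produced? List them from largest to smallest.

6476, 952, 415, 393, 378 bp

Combined cut positions (sorted): 1429, 1807, 2759, 3152, 3567.
Circular molecule, 5 cuts → 5 fragments:
  1807 − 1429 = 378 bp
  2759 − 1807 = 952 bp
  3152 − 2759 = 393 bp
  3567 − 3152 = 415 bp
  wrap: 8614 − 3567 + 1429 = 6476 bp
Sorted largest to smallest: 6476, 952, 415, 393, 378 bp.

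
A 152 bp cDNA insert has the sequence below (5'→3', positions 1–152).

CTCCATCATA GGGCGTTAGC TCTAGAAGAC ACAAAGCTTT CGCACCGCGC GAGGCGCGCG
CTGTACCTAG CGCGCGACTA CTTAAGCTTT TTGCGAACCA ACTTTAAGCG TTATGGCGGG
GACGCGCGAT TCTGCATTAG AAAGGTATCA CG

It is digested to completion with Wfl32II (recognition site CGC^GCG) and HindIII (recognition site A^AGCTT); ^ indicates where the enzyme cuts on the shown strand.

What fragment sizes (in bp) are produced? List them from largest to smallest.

Wfl32II sites (CGCGCG) start at positions 46, 55, 71, 123.
Wfl32II cuts after base 3 of each site, so after positions 48, 57, 73, 125.
HindIII sites (AAGCTT) start at positions 34, 84.
HindIII cuts after the first base of each site, so after positions 34, 84.
Combined cut positions: 34, 48, 57, 73, 84, 125.
Linear molecule, 6 cuts → 7 fragments:
  1–34 → 34 bp
  35–48 → 14 bp
  49–57 → 9 bp
  58–73 → 16 bp
  74–84 → 11 bp
  85–125 → 41 bp
  126–152 → 27 bp
Sorted largest to smallest: 41, 34, 27, 16, 14, 11, 9 bp.

41, 34, 27, 16, 14, 11, 9 bp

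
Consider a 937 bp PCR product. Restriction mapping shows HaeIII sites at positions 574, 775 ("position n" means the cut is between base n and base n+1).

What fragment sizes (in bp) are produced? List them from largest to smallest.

Linear molecule, 2 cuts → 3 fragments:
  574 − 0 = 574 bp
  775 − 574 = 201 bp
  937 − 775 = 162 bp
Sorted largest to smallest: 574, 201, 162 bp.

574, 201, 162 bp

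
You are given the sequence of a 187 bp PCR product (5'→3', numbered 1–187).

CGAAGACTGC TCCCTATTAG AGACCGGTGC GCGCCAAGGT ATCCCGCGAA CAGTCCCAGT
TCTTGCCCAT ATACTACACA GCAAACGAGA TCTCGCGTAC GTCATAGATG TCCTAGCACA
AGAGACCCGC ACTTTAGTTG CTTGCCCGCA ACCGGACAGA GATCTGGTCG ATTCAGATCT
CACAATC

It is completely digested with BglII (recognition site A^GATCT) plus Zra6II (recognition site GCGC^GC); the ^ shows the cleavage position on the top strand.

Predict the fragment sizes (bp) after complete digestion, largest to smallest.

BglII sites (AGATCT) start at positions 88, 160, 175.
BglII cuts after the first base of each site, so after positions 88, 160, 175.
The Zra6II site (GCGCGC) starts at position 29.
Zra6II cuts after base 4 of each site, so after position 32.
Combined cut positions: 32, 88, 160, 175.
Linear molecule, 4 cuts → 5 fragments:
  1–32 → 32 bp
  33–88 → 56 bp
  89–160 → 72 bp
  161–175 → 15 bp
  176–187 → 12 bp
Sorted largest to smallest: 72, 56, 32, 15, 12 bp.

72, 56, 32, 15, 12 bp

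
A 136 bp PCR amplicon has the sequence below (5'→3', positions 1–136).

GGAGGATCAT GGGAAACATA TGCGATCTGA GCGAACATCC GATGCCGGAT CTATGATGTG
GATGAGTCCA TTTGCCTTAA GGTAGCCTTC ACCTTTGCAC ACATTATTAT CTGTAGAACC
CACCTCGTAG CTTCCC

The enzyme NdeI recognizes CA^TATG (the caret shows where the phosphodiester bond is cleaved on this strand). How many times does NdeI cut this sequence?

CATATG occurs starting at position 17.
NdeI cuts at 1 site.

1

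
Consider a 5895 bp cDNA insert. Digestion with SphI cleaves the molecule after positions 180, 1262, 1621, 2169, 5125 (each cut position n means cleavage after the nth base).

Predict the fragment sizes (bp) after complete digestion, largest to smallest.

2956, 1082, 770, 548, 359, 180 bp

Linear molecule, 5 cuts → 6 fragments:
  180 − 0 = 180 bp
  1262 − 180 = 1082 bp
  1621 − 1262 = 359 bp
  2169 − 1621 = 548 bp
  5125 − 2169 = 2956 bp
  5895 − 5125 = 770 bp
Sorted largest to smallest: 2956, 1082, 770, 548, 359, 180 bp.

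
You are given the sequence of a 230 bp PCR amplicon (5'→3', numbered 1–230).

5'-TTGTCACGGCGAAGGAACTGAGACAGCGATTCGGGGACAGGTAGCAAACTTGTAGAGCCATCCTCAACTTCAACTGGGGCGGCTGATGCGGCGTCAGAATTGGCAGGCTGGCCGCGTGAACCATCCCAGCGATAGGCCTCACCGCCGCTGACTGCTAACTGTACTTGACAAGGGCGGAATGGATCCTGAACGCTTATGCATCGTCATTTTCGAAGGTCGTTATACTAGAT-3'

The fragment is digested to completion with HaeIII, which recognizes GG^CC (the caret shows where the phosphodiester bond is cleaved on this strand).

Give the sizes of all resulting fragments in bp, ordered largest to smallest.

111, 94, 25 bp

HaeIII sites (GGCC) start at positions 110, 135.
HaeIII cuts after base 2 of each site, so after positions 111, 136.
Linear molecule, 2 cuts → 3 fragments:
  1–111 → 111 bp
  112–136 → 25 bp
  137–230 → 94 bp
Sorted largest to smallest: 111, 94, 25 bp.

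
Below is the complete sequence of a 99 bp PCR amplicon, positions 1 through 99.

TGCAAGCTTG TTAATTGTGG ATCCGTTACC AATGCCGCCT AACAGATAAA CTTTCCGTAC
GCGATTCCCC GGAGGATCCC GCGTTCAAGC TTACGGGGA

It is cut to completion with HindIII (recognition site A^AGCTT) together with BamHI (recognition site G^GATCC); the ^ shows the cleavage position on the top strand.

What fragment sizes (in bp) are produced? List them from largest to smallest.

55, 15, 13, 12, 4 bp

HindIII sites (AAGCTT) start at positions 4, 87.
HindIII cuts after the first base of each site, so after positions 4, 87.
BamHI sites (GGATCC) start at positions 19, 74.
BamHI cuts after the first base of each site, so after positions 19, 74.
Combined cut positions: 4, 19, 74, 87.
Linear molecule, 4 cuts → 5 fragments:
  1–4 → 4 bp
  5–19 → 15 bp
  20–74 → 55 bp
  75–87 → 13 bp
  88–99 → 12 bp
Sorted largest to smallest: 55, 15, 13, 12, 4 bp.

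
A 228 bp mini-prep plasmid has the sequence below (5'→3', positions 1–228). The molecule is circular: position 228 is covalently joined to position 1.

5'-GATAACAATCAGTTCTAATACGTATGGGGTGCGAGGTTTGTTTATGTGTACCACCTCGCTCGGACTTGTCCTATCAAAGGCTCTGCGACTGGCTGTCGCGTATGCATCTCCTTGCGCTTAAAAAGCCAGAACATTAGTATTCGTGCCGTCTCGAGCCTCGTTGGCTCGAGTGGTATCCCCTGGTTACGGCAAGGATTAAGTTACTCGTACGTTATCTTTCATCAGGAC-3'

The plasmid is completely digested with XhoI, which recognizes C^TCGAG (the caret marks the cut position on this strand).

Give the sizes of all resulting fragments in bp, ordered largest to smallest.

213, 15 bp

XhoI sites (CTCGAG) start at positions 150, 165.
XhoI cuts after the first base of each site, so after positions 150, 165.
Circular molecule, 2 cuts → 2 fragments:
  151–165 → 15 bp
  166–228 then 1–150 → 63 + 150 = 213 bp
Sorted largest to smallest: 213, 15 bp.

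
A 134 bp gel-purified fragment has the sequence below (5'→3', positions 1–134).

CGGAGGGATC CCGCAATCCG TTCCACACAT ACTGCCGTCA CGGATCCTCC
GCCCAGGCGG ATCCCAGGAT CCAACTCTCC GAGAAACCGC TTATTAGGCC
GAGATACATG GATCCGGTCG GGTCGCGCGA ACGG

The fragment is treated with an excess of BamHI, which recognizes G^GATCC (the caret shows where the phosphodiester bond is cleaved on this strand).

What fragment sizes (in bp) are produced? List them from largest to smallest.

BamHI sites (GGATCC) start at positions 6, 42, 59, 67, 110.
BamHI cuts after the first base of each site, so after positions 6, 42, 59, 67, 110.
Linear molecule, 5 cuts → 6 fragments:
  1–6 → 6 bp
  7–42 → 36 bp
  43–59 → 17 bp
  60–67 → 8 bp
  68–110 → 43 bp
  111–134 → 24 bp
Sorted largest to smallest: 43, 36, 24, 17, 8, 6 bp.

43, 36, 24, 17, 8, 6 bp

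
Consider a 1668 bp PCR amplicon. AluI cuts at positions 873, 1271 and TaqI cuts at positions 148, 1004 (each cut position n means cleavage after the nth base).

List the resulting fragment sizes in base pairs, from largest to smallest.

Combined cut positions (sorted): 148, 873, 1004, 1271.
Linear molecule, 4 cuts → 5 fragments:
  148 − 0 = 148 bp
  873 − 148 = 725 bp
  1004 − 873 = 131 bp
  1271 − 1004 = 267 bp
  1668 − 1271 = 397 bp
Sorted largest to smallest: 725, 397, 267, 148, 131 bp.

725, 397, 267, 148, 131 bp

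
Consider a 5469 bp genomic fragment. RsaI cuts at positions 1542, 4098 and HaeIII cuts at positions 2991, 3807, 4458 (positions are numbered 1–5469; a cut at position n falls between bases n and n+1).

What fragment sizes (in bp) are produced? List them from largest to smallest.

1542, 1449, 1011, 816, 360, 291 bp

Combined cut positions (sorted): 1542, 2991, 3807, 4098, 4458.
Linear molecule, 5 cuts → 6 fragments:
  1542 − 0 = 1542 bp
  2991 − 1542 = 1449 bp
  3807 − 2991 = 816 bp
  4098 − 3807 = 291 bp
  4458 − 4098 = 360 bp
  5469 − 4458 = 1011 bp
Sorted largest to smallest: 1542, 1449, 1011, 816, 360, 291 bp.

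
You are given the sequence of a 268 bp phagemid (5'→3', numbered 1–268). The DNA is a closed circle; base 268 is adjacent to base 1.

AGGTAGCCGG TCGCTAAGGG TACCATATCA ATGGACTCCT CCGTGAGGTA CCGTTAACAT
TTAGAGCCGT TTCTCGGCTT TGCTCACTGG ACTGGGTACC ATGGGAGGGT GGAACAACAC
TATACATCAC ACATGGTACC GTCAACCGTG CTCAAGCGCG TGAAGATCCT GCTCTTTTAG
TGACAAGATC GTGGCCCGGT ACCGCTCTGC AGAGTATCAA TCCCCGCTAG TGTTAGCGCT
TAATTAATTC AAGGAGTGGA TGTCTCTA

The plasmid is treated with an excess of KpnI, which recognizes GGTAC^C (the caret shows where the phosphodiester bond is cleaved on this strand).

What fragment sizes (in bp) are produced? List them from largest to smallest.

KpnI sites (GGTACC) start at positions 19, 47, 95, 135, 198.
KpnI cuts after base 5 of each site (before the last base), so after positions 23, 51, 99, 139, 202.
Circular molecule, 5 cuts → 5 fragments:
  24–51 → 28 bp
  52–99 → 48 bp
  100–139 → 40 bp
  140–202 → 63 bp
  203–268 then 1–23 → 66 + 23 = 89 bp
Sorted largest to smallest: 89, 63, 48, 40, 28 bp.

89, 63, 48, 40, 28 bp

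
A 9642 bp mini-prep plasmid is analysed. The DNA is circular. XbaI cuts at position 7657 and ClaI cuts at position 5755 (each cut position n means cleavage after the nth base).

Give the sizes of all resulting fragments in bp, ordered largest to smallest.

7740, 1902 bp

Combined cut positions (sorted): 5755, 7657.
Circular molecule, 2 cuts → 2 fragments:
  7657 − 5755 = 1902 bp
  wrap: 9642 − 7657 + 5755 = 7740 bp
Sorted largest to smallest: 7740, 1902 bp.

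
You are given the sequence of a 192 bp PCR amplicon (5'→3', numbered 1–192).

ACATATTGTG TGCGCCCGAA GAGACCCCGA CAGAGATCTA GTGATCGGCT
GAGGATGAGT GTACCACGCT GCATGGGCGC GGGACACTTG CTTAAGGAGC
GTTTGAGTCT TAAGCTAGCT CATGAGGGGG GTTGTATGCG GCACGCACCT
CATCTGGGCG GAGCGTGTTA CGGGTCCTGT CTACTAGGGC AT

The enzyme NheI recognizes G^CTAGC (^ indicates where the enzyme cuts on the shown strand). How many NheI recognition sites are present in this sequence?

1

GCTAGC occurs starting at position 114.
NheI cuts at 1 site.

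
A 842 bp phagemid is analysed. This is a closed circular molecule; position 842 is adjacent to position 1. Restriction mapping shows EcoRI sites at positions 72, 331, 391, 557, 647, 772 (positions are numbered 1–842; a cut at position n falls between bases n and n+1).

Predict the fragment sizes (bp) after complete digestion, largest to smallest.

259, 166, 142, 125, 90, 60 bp

Circular molecule, 6 cuts → 6 fragments:
  331 − 72 = 259 bp
  391 − 331 = 60 bp
  557 − 391 = 166 bp
  647 − 557 = 90 bp
  772 − 647 = 125 bp
  wrap: 842 − 772 + 72 = 142 bp
Sorted largest to smallest: 259, 166, 142, 125, 90, 60 bp.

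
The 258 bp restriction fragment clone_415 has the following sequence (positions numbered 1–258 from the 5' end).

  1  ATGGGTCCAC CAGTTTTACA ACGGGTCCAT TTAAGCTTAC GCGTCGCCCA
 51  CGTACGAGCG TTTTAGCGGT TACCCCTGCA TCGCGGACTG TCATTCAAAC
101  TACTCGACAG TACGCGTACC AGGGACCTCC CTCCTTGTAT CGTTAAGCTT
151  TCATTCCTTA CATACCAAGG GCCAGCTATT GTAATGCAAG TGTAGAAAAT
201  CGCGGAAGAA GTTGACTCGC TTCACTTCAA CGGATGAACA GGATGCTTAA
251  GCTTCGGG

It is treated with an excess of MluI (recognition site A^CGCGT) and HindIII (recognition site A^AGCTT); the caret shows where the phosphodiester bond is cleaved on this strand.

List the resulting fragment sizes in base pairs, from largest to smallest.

MluI sites (ACGCGT) start at positions 39, 112.
MluI cuts after the first base of each site, so after positions 39, 112.
HindIII sites (AAGCTT) start at positions 33, 145, 249.
HindIII cuts after the first base of each site, so after positions 33, 145, 249.
Combined cut positions: 33, 39, 112, 145, 249.
Linear molecule, 5 cuts → 6 fragments:
  1–33 → 33 bp
  34–39 → 6 bp
  40–112 → 73 bp
  113–145 → 33 bp
  146–249 → 104 bp
  250–258 → 9 bp
Sorted largest to smallest: 104, 73, 33, 33, 9, 6 bp.

104, 73, 33, 33, 9, 6 bp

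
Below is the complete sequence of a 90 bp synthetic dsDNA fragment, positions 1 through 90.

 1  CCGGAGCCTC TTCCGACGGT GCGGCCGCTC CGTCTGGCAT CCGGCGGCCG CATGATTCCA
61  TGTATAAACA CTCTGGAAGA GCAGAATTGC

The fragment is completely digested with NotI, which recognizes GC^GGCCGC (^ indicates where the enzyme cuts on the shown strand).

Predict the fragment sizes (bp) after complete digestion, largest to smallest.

NotI sites (GCGGCCGC) start at positions 21, 44.
NotI cuts after base 2 of each site, so after positions 22, 45.
Linear molecule, 2 cuts → 3 fragments:
  1–22 → 22 bp
  23–45 → 23 bp
  46–90 → 45 bp
Sorted largest to smallest: 45, 23, 22 bp.

45, 23, 22 bp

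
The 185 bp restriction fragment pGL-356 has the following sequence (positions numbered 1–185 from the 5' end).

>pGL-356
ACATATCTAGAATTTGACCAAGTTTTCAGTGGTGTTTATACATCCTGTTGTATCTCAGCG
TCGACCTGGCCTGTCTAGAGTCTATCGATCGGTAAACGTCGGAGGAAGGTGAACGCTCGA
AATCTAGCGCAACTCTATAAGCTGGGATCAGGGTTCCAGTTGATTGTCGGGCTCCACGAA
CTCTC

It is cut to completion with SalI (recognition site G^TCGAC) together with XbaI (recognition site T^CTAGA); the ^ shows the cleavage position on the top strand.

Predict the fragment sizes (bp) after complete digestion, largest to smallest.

The SalI site (GTCGAC) starts at position 60.
SalI cuts after the first base of each site, so after position 60.
XbaI sites (TCTAGA) start at positions 6, 74.
XbaI cuts after the first base of each site, so after positions 6, 74.
Combined cut positions: 6, 60, 74.
Linear molecule, 3 cuts → 4 fragments:
  1–6 → 6 bp
  7–60 → 54 bp
  61–74 → 14 bp
  75–185 → 111 bp
Sorted largest to smallest: 111, 54, 14, 6 bp.

111, 54, 14, 6 bp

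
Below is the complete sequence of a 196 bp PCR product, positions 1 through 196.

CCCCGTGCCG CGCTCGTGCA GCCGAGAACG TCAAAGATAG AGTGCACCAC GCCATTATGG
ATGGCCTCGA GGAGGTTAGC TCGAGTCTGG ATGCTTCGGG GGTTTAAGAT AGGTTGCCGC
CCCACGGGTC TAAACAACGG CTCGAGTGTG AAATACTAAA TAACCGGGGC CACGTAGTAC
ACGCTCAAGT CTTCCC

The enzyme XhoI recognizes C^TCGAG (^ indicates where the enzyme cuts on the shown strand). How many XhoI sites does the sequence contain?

3

CTCGAG occurs starting at positions 66, 80, 141.
XhoI cuts at 3 sites.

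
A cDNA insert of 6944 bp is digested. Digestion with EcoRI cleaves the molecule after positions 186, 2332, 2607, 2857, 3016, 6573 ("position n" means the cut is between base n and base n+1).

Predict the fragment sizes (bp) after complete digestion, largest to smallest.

Linear molecule, 6 cuts → 7 fragments:
  186 − 0 = 186 bp
  2332 − 186 = 2146 bp
  2607 − 2332 = 275 bp
  2857 − 2607 = 250 bp
  3016 − 2857 = 159 bp
  6573 − 3016 = 3557 bp
  6944 − 6573 = 371 bp
Sorted largest to smallest: 3557, 2146, 371, 275, 250, 186, 159 bp.

3557, 2146, 371, 275, 250, 186, 159 bp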